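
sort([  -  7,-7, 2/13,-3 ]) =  [-7 ,-7, - 3, 2/13]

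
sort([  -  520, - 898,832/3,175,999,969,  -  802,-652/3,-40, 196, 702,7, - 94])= [ - 898, - 802 , - 520,  -  652/3 , - 94,  -  40, 7,175, 196, 832/3,702, 969, 999]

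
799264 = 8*99908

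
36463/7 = 5209 = 5209.00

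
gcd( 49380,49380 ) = 49380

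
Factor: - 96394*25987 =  -2504990878 = - 2^1*13^1*1999^1*48197^1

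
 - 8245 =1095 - 9340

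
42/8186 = 21/4093  =  0.01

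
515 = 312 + 203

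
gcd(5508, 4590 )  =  918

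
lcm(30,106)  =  1590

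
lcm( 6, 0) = 0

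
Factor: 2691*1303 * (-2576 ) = - 9032416848 = - 2^4*3^2 * 7^1*13^1*23^2*1303^1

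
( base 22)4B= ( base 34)2V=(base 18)59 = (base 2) 1100011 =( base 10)99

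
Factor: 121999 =19^1*6421^1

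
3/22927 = 3/22927 = 0.00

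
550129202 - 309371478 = 240757724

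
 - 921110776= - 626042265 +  - 295068511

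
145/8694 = 145/8694 = 0.02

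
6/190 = 3/95 = 0.03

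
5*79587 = 397935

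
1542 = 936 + 606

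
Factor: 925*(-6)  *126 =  - 699300 = -2^2*3^3*5^2*7^1*37^1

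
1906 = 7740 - 5834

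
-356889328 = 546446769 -903336097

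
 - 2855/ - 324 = 8 + 263/324  =  8.81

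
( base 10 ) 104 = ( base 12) 88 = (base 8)150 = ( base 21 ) 4K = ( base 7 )206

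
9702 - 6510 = 3192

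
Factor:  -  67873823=-43^1*1031^1 * 1531^1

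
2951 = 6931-3980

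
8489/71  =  8489/71 = 119.56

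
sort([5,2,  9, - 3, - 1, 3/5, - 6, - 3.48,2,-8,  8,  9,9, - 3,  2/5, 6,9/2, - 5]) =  [-8, - 6, - 5, - 3.48,-3,-3, - 1,2/5, 3/5,2 , 2, 9/2,5, 6 , 8, 9,9, 9]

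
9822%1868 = 482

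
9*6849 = 61641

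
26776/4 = 6694 = 6694.00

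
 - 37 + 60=23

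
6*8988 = 53928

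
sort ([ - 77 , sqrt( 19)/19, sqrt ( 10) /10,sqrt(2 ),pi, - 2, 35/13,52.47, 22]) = [ - 77, - 2,  sqrt( 19 ) /19, sqrt( 10) /10,sqrt(2 ),35/13, pi , 22, 52.47]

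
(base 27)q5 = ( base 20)1f7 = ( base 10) 707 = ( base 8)1303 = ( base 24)15B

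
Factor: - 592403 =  - 7^1*84629^1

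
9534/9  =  3178/3 = 1059.33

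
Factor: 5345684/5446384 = 2^ ( - 2)*17^1*73^( - 1 )*127^1*619^1*4663^( - 1)=1336421/1361596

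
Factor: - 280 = - 2^3*5^1*7^1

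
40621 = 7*5803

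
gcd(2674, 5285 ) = 7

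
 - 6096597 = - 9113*669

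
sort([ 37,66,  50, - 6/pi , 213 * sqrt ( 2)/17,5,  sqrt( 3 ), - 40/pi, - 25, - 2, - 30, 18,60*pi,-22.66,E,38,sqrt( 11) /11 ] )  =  [ - 30, - 25, - 22.66, - 40/pi, - 2, - 6/pi,sqrt ( 11 )/11,sqrt(3), E, 5,213*  sqrt( 2)/17, 18,37,38,50, 66, 60 * pi]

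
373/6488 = 373/6488= 0.06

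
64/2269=64/2269  =  0.03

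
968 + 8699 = 9667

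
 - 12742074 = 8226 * (- 1549 )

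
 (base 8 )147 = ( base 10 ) 103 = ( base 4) 1213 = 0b1100111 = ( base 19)58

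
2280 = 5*456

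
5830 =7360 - 1530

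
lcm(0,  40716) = 0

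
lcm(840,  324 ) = 22680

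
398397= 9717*41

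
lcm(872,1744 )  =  1744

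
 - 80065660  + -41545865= - 121611525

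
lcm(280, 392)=1960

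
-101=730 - 831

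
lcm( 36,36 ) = 36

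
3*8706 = 26118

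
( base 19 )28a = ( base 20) 244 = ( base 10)884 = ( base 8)1564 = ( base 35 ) P9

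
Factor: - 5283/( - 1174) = 2^(-1 )*3^2=9/2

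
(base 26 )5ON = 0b111110111011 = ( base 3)12112011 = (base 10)4027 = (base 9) 5464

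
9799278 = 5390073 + 4409205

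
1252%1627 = 1252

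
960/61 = 15+45/61 = 15.74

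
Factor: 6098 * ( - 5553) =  - 2^1*3^2 * 617^1*3049^1 = - 33862194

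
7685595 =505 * 15219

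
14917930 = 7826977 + 7090953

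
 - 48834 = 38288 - 87122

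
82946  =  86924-3978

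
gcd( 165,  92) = 1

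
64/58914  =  32/29457 = 0.00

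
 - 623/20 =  - 623/20 = - 31.15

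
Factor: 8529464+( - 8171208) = 2^4*22391^1 =358256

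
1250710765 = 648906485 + 601804280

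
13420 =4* 3355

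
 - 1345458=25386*( - 53)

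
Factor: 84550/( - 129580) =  - 445/682= - 2^( - 1)*5^1  *11^ ( - 1 )*31^( - 1)  *  89^1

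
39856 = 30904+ 8952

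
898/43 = 898/43 = 20.88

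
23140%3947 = 3405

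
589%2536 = 589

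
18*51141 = 920538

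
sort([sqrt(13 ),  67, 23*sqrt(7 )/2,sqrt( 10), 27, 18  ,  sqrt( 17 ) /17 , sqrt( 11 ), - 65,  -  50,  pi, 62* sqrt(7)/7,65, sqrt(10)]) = [-65, - 50, sqrt( 17)/17,pi, sqrt (10 ),  sqrt( 10),sqrt(11 ), sqrt(13 ), 18, 62 * sqrt( 7)/7, 27, 23*sqrt( 7)/2 , 65, 67] 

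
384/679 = 384/679 = 0.57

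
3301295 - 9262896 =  - 5961601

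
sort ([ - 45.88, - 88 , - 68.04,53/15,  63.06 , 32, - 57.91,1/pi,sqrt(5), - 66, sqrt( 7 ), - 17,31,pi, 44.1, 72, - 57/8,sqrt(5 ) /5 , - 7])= [-88,  -  68.04, - 66, - 57.91, - 45.88, - 17, - 57/8, - 7, 1/pi, sqrt(5) /5, sqrt( 5), sqrt(7),pi, 53/15,31,32,44.1, 63.06,72] 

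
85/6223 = 85/6223 =0.01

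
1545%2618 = 1545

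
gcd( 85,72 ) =1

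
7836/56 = 139 + 13/14 = 139.93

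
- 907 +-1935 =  - 2842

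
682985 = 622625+60360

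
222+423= 645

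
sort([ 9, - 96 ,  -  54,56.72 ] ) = [ - 96, - 54,  9,56.72]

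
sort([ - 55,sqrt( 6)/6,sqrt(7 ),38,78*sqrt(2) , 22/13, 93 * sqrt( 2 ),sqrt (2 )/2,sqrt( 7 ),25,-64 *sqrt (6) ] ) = [ - 64*sqrt(6), -55,  sqrt( 6)/6,sqrt( 2 ) /2,22/13,sqrt( 7),sqrt( 7), 25,38,78 * sqrt( 2 ),93 * sqrt ( 2 )] 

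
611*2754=1682694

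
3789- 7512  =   - 3723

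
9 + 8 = 17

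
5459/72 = 5459/72 = 75.82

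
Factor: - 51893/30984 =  - 2^( - 3)*3^ ( - 1) * 1291^ (-1)*51893^1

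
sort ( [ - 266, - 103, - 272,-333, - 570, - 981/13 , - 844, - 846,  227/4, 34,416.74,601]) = [ - 846,  -  844,-570,  -  333, - 272 , - 266, - 103, - 981/13  ,  34, 227/4,416.74,601 ]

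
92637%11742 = 10443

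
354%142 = 70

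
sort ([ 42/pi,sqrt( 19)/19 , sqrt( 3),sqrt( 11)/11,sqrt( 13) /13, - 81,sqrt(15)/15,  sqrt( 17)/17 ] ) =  [ - 81,  sqrt(19)/19, sqrt(17)/17,sqrt( 15) /15, sqrt( 13) /13 , sqrt( 11)/11,  sqrt( 3 ) , 42/pi ] 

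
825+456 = 1281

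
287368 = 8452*34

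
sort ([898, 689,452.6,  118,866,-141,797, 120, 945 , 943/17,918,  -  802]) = [-802,-141, 943/17,118, 120,452.6,689,797, 866,898,918, 945 ]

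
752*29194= 21953888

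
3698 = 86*43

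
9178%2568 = 1474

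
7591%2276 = 763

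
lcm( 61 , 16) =976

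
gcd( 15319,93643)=1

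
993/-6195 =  - 1 + 1734/2065 =-0.16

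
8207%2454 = 845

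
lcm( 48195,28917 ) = 144585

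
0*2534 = 0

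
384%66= 54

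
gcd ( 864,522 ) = 18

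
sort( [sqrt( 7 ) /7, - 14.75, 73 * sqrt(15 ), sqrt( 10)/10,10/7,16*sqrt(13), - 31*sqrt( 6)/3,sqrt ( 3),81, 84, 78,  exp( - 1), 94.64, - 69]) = [ - 69, - 31*sqrt(6)/3,- 14.75, sqrt(10)/10, exp(- 1) , sqrt(7 )/7,10/7,sqrt(3 ), 16 *sqrt(13),  78,81,  84, 94.64,73*sqrt(15)] 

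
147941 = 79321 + 68620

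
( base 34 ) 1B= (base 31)1e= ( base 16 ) 2D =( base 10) 45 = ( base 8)55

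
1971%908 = 155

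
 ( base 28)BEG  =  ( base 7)35222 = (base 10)9032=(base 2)10001101001000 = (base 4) 2031020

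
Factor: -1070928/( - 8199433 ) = 2^4*3^3*11^(-1)*37^1*67^1*73^ ( - 1)*10211^( - 1)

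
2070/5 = 414  =  414.00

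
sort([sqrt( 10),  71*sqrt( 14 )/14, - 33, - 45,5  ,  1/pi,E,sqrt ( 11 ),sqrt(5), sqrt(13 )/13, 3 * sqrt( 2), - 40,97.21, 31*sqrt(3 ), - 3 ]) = [- 45,- 40 ,- 33, -3,  sqrt( 13 )/13, 1/pi,sqrt(5 ), E,sqrt(10 ), sqrt(11),3 * sqrt( 2), 5 , 71*sqrt ( 14)/14, 31*sqrt( 3),  97.21]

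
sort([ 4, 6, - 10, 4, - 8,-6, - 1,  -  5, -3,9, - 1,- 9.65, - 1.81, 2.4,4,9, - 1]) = [ -10, - 9.65,-8, -6,-5 , - 3, - 1.81, - 1 ,-1, - 1, 2.4,  4, 4, 4, 6, 9, 9 ] 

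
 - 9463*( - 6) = 56778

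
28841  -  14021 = 14820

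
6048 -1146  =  4902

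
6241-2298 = 3943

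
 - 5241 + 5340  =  99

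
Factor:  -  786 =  - 2^1 * 3^1*131^1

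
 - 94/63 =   -  2 + 32/63= - 1.49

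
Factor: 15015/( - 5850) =-77/30 = -  2^(-1 )*3^(- 1)*5^ ( - 1)*7^1* 11^1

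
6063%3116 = 2947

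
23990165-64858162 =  - 40867997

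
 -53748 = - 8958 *6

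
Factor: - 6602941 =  - 641^1*10301^1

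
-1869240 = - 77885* 24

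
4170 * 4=16680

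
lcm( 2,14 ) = 14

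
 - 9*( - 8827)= 79443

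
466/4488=233/2244 = 0.10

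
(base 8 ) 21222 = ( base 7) 34542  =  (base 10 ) 8850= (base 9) 13123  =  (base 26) D2A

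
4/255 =4/255 = 0.02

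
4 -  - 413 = 417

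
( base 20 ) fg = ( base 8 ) 474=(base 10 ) 316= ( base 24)D4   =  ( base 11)268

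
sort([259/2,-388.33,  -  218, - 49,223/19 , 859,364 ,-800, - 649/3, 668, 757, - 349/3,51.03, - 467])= [ - 800, - 467, - 388.33,-218, - 649/3 , - 349/3, - 49, 223/19, 51.03, 259/2, 364, 668,  757,859 ] 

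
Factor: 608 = 2^5*19^1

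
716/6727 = 716/6727 = 0.11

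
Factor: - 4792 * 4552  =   - 21813184 = - 2^6*569^1*599^1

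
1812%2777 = 1812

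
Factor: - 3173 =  - 19^1* 167^1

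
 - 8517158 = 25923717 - 34440875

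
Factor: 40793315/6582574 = 2^( - 1)*5^1*101^(  -  1)*32587^( - 1)*8158663^1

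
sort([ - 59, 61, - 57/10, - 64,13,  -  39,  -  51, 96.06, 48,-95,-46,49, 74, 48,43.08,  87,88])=[  -  95,-64,-59,-51,- 46, - 39,- 57/10,13, 43.08 , 48, 48, 49  ,  61,74,87, 88, 96.06 ]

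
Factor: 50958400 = 2^6 * 5^2 * 31849^1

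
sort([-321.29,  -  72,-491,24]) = [ - 491, - 321.29, - 72,24]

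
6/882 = 1/147 = 0.01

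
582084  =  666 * 874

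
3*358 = 1074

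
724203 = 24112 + 700091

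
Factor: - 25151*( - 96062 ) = 2^1 * 7^1*43^1 * 1117^1* 3593^1  =  2416055362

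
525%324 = 201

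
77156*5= 385780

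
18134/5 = 18134/5 =3626.80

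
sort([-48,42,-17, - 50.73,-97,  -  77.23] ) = [ - 97 , -77.23,-50.73, - 48,-17,42] 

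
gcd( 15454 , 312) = 2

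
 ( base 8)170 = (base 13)93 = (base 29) 44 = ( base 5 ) 440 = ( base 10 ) 120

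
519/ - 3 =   -  173 + 0/1 =- 173.00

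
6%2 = 0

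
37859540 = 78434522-40574982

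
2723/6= 453 + 5/6 = 453.83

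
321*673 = 216033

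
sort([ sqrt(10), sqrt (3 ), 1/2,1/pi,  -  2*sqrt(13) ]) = [-2*sqrt( 13),1/pi  ,  1/2, sqrt(3), sqrt ( 10)] 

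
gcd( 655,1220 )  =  5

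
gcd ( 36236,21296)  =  4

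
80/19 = 4 + 4/19 = 4.21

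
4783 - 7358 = - 2575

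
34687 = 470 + 34217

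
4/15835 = 4/15835 = 0.00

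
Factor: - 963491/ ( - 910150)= 2^(-1)*5^ ( - 2) * 109^( - 1 )*167^(-1)* 963491^1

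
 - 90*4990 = - 449100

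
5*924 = 4620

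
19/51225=19/51225 = 0.00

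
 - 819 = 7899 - 8718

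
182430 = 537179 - 354749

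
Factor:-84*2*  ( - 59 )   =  9912 = 2^3 *3^1*7^1 *59^1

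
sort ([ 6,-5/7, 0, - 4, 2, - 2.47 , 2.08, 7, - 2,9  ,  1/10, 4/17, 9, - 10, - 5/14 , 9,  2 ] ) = [ - 10,-4,- 2.47, - 2, - 5/7, - 5/14, 0, 1/10,  4/17,2, 2, 2.08,  6,  7,9,9,9]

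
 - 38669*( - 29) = 1121401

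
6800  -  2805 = 3995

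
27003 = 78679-51676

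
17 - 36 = - 19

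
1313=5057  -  3744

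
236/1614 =118/807 = 0.15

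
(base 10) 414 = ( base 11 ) 347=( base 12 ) 2a6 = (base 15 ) 1c9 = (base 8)636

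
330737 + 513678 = 844415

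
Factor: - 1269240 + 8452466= 2^1*3591613^1= 7183226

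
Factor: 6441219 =3^2*23^1*29^2*37^1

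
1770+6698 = 8468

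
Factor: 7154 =2^1* 7^2*73^1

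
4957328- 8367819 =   -  3410491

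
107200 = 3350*32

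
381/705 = 127/235 = 0.54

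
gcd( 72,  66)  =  6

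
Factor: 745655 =5^1*19^1*47^1*167^1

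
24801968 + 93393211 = 118195179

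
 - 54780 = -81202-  - 26422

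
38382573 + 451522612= 489905185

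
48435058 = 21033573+27401485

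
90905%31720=27465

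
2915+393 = 3308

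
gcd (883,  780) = 1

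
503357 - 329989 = 173368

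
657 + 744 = 1401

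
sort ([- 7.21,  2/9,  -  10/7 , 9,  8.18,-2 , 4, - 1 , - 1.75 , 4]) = [ - 7.21, - 2, - 1.75, - 10/7, - 1,2/9,4, 4,8.18 , 9]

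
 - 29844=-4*7461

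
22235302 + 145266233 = 167501535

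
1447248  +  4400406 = 5847654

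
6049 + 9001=15050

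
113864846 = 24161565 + 89703281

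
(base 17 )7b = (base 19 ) 6G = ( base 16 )82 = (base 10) 130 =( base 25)55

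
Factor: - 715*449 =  - 5^1*11^1 * 13^1*449^1 = - 321035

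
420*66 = 27720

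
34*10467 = 355878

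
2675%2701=2675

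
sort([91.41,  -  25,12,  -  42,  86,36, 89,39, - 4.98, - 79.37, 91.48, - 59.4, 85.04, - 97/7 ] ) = [-79.37, - 59.4 ,-42, -25, - 97/7 ,-4.98,12,36,  39 , 85.04,86,89,91.41,  91.48]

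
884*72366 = 63971544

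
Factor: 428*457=195596 = 2^2*107^1*457^1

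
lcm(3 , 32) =96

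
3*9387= 28161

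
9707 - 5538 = 4169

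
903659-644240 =259419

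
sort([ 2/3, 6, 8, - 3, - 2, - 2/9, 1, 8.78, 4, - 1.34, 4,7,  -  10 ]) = [-10, - 3, - 2, - 1.34,- 2/9,2/3, 1,4,4,6, 7,8, 8.78 ] 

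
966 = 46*21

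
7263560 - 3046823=4216737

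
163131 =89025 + 74106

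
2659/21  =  2659/21 = 126.62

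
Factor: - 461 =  - 461^1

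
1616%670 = 276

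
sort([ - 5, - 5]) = [ - 5, - 5] 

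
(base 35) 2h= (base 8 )127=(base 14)63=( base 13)69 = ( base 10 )87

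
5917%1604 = 1105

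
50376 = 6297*8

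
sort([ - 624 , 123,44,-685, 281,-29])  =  [ - 685, - 624  , - 29, 44,123, 281]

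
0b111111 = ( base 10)63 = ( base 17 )3C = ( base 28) 27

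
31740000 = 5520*5750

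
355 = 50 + 305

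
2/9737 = 2/9737 = 0.00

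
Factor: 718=2^1*359^1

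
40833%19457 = 1919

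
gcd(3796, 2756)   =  52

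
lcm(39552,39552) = 39552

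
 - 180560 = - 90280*2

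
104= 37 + 67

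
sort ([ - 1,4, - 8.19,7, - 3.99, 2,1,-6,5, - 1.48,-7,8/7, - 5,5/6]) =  [ - 8.19 ,-7,  -  6,-5, - 3.99,  -  1.48,  -  1,5/6,1,8/7,2, 4,5,7]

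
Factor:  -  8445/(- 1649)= 3^1*5^1*17^( - 1 )*97^( - 1 )*563^1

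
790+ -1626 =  - 836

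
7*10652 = 74564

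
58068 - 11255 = 46813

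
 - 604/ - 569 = 1+35/569 =1.06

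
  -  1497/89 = -1497/89 = -  16.82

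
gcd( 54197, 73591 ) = 1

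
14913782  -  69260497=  - 54346715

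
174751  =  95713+79038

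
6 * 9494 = 56964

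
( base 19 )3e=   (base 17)43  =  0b1000111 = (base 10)71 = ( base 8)107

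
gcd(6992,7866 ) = 874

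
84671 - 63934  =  20737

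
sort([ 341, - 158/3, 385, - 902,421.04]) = [ - 902, - 158/3,341, 385 , 421.04]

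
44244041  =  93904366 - 49660325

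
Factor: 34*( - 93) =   -  2^1*3^1*17^1*31^1 = - 3162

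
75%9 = 3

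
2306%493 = 334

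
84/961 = 84/961 = 0.09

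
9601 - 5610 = 3991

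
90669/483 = 187+ 116/161 = 187.72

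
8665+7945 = 16610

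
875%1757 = 875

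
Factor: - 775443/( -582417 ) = 4877/3663 = 3^ ( -2)*11^( - 1)*37^( - 1)*4877^1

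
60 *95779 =5746740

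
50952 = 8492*6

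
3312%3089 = 223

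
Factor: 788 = 2^2* 197^1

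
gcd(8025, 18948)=3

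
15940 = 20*797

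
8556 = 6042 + 2514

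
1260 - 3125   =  -1865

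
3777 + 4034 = 7811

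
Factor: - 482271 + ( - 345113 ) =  - 2^3 * 103423^1 =- 827384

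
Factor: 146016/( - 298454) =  - 2^4*3^3 * 883^ (-1) = - 432/883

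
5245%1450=895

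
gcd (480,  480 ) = 480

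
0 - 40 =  - 40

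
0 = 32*0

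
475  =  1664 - 1189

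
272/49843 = 272/49843= 0.01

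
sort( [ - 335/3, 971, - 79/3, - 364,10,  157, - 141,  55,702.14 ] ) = [-364, - 141, - 335/3, - 79/3,10 , 55,  157,702.14, 971 ] 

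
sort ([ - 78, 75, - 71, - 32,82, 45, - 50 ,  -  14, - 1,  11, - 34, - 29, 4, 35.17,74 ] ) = [-78,-71, - 50, - 34, - 32,  -  29,  -  14,  -  1, 4, 11, 35.17 , 45, 74,75, 82 ] 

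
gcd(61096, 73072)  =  8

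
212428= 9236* 23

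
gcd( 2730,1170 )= 390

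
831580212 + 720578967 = 1552159179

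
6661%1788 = 1297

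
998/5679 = 998/5679 = 0.18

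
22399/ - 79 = -284 + 37/79 = - 283.53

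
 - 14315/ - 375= 38  +  13/75 = 38.17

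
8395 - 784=7611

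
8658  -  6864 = 1794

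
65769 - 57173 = 8596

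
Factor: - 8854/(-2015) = 2^1 * 5^( - 1)*13^( - 1) * 19^1 * 31^(  -  1)*233^1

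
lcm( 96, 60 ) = 480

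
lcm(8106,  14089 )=591738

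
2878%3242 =2878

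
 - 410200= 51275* (- 8) 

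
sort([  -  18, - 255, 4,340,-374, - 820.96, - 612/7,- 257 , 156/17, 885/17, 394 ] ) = [ - 820.96, - 374, - 257, - 255, - 612/7, - 18, 4,156/17,  885/17,340,  394]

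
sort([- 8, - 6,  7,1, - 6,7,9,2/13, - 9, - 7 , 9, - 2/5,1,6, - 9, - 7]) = [ - 9,-9, - 8,- 7, - 7, - 6, - 6, - 2/5 , 2/13,1,1,6,7 , 7,9, 9]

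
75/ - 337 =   -  1 + 262/337 = -0.22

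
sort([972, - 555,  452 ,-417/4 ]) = [- 555, - 417/4, 452, 972]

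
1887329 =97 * 19457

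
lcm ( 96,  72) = 288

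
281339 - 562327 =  - 280988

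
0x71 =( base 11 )A3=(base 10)113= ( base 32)3h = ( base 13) 89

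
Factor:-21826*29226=  -  637886676 = - 2^2*3^1*7^1*1559^1*4871^1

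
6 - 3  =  3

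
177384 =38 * 4668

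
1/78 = 1/78  =  0.01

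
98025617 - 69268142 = 28757475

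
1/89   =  1/89 = 0.01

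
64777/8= 64777/8 =8097.12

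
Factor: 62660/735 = 2^2*3^( - 1)*7^(-2 )*13^1*241^1 = 12532/147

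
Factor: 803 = 11^1  *73^1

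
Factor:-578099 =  - 277^1*2087^1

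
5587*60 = 335220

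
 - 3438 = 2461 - 5899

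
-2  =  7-9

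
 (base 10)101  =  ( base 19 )56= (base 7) 203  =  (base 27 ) 3K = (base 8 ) 145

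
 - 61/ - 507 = 61/507 = 0.12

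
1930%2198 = 1930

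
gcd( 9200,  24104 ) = 184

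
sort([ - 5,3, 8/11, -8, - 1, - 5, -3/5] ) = [ - 8 , - 5, - 5,-1, - 3/5,  8/11,  3] 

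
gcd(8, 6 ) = 2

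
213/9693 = 71/3231 = 0.02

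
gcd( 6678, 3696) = 42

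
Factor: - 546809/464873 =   -  19^( - 1)*31^2*43^( - 1) = - 961/817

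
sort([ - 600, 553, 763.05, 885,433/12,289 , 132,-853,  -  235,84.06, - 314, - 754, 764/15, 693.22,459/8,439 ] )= [ - 853,-754, - 600,  -  314,  -  235,  433/12, 764/15, 459/8, 84.06,132, 289,439, 553, 693.22,763.05, 885 ] 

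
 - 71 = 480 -551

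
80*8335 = 666800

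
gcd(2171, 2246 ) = 1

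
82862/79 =1048 + 70/79  =  1048.89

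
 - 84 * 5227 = - 439068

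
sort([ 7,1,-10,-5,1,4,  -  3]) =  [ - 10, - 5,  -  3,  1  ,  1 , 4,  7]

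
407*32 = 13024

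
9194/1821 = 9194/1821 = 5.05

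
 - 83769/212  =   - 83769/212 = - 395.14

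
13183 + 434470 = 447653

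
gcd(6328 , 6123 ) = 1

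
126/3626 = 9/259 = 0.03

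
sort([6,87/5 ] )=[ 6, 87/5]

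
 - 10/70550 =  - 1 + 7054/7055 = -0.00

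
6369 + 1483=7852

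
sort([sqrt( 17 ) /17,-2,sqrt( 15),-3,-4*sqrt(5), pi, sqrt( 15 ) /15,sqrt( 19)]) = [ - 4 * sqrt(5), - 3, - 2,  sqrt(17)/17 , sqrt( 15 )/15,pi, sqrt( 15), sqrt( 19) ]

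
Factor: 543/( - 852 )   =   - 181/284 = -2^( - 2 ) * 71^( - 1 )*181^1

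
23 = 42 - 19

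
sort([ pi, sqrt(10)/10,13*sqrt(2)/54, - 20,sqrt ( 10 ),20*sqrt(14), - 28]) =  [ - 28, - 20, sqrt(10)/10,13*sqrt(2)/54,pi,sqrt( 10 ),20*sqrt( 14)] 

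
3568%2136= 1432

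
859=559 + 300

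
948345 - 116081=832264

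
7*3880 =27160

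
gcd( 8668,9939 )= 1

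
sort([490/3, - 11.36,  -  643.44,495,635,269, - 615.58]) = [-643.44,-615.58, - 11.36,490/3, 269,495,  635]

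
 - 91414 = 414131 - 505545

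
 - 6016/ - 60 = 1504/15 = 100.27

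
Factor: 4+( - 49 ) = - 3^2*5^1 = -45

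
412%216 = 196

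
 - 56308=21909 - 78217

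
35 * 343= 12005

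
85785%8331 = 2475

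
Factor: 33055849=181^2*1009^1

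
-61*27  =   - 1647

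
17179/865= 19 + 744/865 = 19.86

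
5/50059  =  5/50059 = 0.00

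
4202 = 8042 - 3840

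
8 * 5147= 41176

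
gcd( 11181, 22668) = 3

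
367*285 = 104595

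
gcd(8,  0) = 8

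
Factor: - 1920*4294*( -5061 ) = 2^8*3^2*5^1*7^1*19^1*113^1*241^1 = 41725313280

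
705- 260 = 445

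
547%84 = 43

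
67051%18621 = 11188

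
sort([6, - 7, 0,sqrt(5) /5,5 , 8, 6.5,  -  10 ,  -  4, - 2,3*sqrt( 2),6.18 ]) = [-10, - 7,  -  4, - 2, 0, sqrt( 5)/5,3*sqrt( 2 ),5, 6,6.18,6.5, 8 ] 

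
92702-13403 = 79299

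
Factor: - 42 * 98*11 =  - 2^2 * 3^1*7^3*11^1 = - 45276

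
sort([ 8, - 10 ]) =[ - 10, 8]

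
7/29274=1/4182 = 0.00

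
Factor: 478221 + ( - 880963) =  - 2^1 * 79^1*2549^1 =- 402742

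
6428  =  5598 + 830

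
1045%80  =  5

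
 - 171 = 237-408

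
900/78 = 11+7/13 = 11.54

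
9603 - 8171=1432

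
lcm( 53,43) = 2279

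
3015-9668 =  - 6653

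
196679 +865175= 1061854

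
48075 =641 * 75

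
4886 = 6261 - 1375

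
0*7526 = 0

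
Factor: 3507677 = 3507677^1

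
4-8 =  - 4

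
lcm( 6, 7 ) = 42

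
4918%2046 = 826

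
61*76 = 4636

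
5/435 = 1/87 = 0.01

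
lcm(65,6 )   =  390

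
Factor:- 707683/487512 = -2^(  -  3 )*3^( - 3) * 37^(  -  1 ) * 61^( - 1)*707683^1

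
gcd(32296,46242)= 734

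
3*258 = 774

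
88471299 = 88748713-277414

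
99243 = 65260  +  33983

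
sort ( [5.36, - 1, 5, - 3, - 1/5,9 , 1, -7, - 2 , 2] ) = [ - 7, - 3, - 2, - 1, - 1/5,1,2,5, 5.36,9 ] 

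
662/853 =662/853= 0.78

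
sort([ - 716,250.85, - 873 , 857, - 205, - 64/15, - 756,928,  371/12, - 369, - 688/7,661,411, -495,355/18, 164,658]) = [ - 873,- 756, - 716, - 495, - 369, - 205, - 688/7, - 64/15, 355/18, 371/12,164,250.85, 411,658,661, 857, 928 ]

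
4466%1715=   1036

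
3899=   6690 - 2791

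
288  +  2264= 2552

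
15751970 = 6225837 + 9526133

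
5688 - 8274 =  - 2586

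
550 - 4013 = -3463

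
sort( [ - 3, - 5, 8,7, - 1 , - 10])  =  [- 10, - 5, - 3, - 1, 7, 8]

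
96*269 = 25824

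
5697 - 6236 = - 539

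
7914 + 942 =8856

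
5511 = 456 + 5055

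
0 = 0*8186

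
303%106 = 91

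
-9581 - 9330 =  -18911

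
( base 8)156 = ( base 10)110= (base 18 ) 62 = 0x6e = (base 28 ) 3q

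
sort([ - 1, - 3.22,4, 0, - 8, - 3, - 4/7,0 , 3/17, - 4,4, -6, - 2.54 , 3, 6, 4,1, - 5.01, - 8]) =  [ - 8,  -  8, - 6,- 5.01 , - 4, - 3.22, - 3, - 2.54, - 1, - 4/7,0,0 , 3/17,1,3, 4,  4,4,6]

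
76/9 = 8 + 4/9  =  8.44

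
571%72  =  67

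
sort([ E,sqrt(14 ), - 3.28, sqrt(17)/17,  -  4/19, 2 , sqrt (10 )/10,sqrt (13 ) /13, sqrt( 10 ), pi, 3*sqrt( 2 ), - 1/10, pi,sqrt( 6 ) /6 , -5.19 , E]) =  [ - 5.19,- 3.28, - 4/19 ,-1/10,  sqrt( 17 ) /17,sqrt (13 )/13,sqrt(10) /10 , sqrt(6 ) /6, 2,E, E,pi,pi, sqrt (10 ),sqrt( 14) , 3*sqrt( 2 )]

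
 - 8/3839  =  -1 + 3831/3839 = -0.00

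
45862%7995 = 5887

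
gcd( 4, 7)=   1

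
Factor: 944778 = 2^1*3^1*53^1*2971^1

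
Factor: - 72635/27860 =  - 73/28= -  2^( - 2)*7^(- 1)*73^1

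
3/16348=3/16348= 0.00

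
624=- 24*( - 26)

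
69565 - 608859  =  -539294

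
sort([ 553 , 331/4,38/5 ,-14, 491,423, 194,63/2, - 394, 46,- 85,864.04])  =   [ - 394, - 85, - 14,38/5,63/2,46,331/4,194, 423, 491,553,  864.04 ]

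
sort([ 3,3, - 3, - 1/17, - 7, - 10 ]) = [ - 10, - 7, - 3, - 1/17, 3,3]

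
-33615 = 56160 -89775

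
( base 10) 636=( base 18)1H6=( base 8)1174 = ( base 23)14F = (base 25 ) 10B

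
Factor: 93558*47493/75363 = 1481116698/25121 = 2^1*3^3*31^1*503^1*  1759^1*25121^(-1)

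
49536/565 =49536/565 = 87.67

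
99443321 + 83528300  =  182971621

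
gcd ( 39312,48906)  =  234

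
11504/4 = 2876 =2876.00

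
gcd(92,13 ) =1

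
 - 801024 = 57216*( -14)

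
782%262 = 258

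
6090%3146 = 2944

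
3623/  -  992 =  - 3623/992=-3.65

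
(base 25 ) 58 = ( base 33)41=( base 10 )133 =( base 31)49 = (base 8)205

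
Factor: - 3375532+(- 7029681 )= - 7^1 * 13^1 * 114343^1  =  - 10405213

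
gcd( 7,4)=1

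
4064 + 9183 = 13247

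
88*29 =2552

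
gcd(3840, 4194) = 6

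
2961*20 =59220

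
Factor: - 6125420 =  - 2^2*5^1 * 7^1*43753^1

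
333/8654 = 333/8654 = 0.04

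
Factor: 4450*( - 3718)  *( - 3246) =53705394600 = 2^3*3^1* 5^2*11^1*13^2*89^1*541^1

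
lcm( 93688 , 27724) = 2716952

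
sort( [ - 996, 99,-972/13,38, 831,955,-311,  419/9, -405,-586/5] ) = [ - 996,-405,  -  311, - 586/5, - 972/13,  38,419/9,  99,  831, 955]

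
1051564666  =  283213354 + 768351312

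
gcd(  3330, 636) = 6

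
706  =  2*353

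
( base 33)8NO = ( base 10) 9495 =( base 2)10010100010111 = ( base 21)10b3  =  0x2517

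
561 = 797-236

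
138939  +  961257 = 1100196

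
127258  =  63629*2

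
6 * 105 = 630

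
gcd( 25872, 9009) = 231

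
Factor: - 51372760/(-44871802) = 25686380/22435901 = 2^2*5^1*71^1* 18089^1*22435901^(-1)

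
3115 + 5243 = 8358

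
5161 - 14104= - 8943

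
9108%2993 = 129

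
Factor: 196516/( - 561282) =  - 2^1 * 3^( - 1)*73^1*139^( - 1 ) = - 146/417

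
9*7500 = 67500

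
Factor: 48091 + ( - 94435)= - 46344=-2^3 * 3^1*1931^1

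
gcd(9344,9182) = 2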